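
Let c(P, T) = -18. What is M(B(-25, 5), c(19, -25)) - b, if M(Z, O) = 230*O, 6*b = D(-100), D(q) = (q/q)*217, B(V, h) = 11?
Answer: -25057/6 ≈ -4176.2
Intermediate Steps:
D(q) = 217 (D(q) = 1*217 = 217)
b = 217/6 (b = (1/6)*217 = 217/6 ≈ 36.167)
M(B(-25, 5), c(19, -25)) - b = 230*(-18) - 1*217/6 = -4140 - 217/6 = -25057/6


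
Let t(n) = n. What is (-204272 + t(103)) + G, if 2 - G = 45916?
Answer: -250083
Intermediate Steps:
G = -45914 (G = 2 - 1*45916 = 2 - 45916 = -45914)
(-204272 + t(103)) + G = (-204272 + 103) - 45914 = -204169 - 45914 = -250083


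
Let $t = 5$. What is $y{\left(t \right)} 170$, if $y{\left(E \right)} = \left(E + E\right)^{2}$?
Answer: $17000$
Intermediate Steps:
$y{\left(E \right)} = 4 E^{2}$ ($y{\left(E \right)} = \left(2 E\right)^{2} = 4 E^{2}$)
$y{\left(t \right)} 170 = 4 \cdot 5^{2} \cdot 170 = 4 \cdot 25 \cdot 170 = 100 \cdot 170 = 17000$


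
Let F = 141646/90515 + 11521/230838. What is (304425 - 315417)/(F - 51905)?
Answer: 229670162857440/1084484982888187 ≈ 0.21178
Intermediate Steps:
F = 33740102663/20894301570 (F = 141646*(1/90515) + 11521*(1/230838) = 141646/90515 + 11521/230838 = 33740102663/20894301570 ≈ 1.6148)
(304425 - 315417)/(F - 51905) = (304425 - 315417)/(33740102663/20894301570 - 51905) = -10992/(-1084484982888187/20894301570) = -10992*(-20894301570/1084484982888187) = 229670162857440/1084484982888187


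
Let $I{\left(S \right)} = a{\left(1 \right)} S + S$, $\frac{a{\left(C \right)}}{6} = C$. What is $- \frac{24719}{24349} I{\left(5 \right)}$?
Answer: $- \frac{865165}{24349} \approx -35.532$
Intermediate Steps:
$a{\left(C \right)} = 6 C$
$I{\left(S \right)} = 7 S$ ($I{\left(S \right)} = 6 \cdot 1 S + S = 6 S + S = 7 S$)
$- \frac{24719}{24349} I{\left(5 \right)} = - \frac{24719}{24349} \cdot 7 \cdot 5 = \left(-24719\right) \frac{1}{24349} \cdot 35 = \left(- \frac{24719}{24349}\right) 35 = - \frac{865165}{24349}$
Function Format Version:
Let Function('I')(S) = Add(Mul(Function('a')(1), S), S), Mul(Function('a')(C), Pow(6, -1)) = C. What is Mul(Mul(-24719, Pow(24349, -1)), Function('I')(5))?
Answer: Rational(-865165, 24349) ≈ -35.532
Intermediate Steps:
Function('a')(C) = Mul(6, C)
Function('I')(S) = Mul(7, S) (Function('I')(S) = Add(Mul(Mul(6, 1), S), S) = Add(Mul(6, S), S) = Mul(7, S))
Mul(Mul(-24719, Pow(24349, -1)), Function('I')(5)) = Mul(Mul(-24719, Pow(24349, -1)), Mul(7, 5)) = Mul(Mul(-24719, Rational(1, 24349)), 35) = Mul(Rational(-24719, 24349), 35) = Rational(-865165, 24349)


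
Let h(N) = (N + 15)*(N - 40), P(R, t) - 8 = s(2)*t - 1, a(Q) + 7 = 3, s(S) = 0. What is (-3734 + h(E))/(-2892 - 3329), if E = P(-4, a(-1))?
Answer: 4460/6221 ≈ 0.71693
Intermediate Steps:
a(Q) = -4 (a(Q) = -7 + 3 = -4)
P(R, t) = 7 (P(R, t) = 8 + (0*t - 1) = 8 + (0 - 1) = 8 - 1 = 7)
E = 7
h(N) = (-40 + N)*(15 + N) (h(N) = (15 + N)*(-40 + N) = (-40 + N)*(15 + N))
(-3734 + h(E))/(-2892 - 3329) = (-3734 + (-600 + 7**2 - 25*7))/(-2892 - 3329) = (-3734 + (-600 + 49 - 175))/(-6221) = (-3734 - 726)*(-1/6221) = -4460*(-1/6221) = 4460/6221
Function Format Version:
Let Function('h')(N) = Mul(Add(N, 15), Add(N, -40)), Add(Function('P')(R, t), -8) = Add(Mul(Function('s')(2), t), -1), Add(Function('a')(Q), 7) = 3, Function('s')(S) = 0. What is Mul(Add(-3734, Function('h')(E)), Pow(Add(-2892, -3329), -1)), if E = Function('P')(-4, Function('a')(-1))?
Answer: Rational(4460, 6221) ≈ 0.71693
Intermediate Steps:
Function('a')(Q) = -4 (Function('a')(Q) = Add(-7, 3) = -4)
Function('P')(R, t) = 7 (Function('P')(R, t) = Add(8, Add(Mul(0, t), -1)) = Add(8, Add(0, -1)) = Add(8, -1) = 7)
E = 7
Function('h')(N) = Mul(Add(-40, N), Add(15, N)) (Function('h')(N) = Mul(Add(15, N), Add(-40, N)) = Mul(Add(-40, N), Add(15, N)))
Mul(Add(-3734, Function('h')(E)), Pow(Add(-2892, -3329), -1)) = Mul(Add(-3734, Add(-600, Pow(7, 2), Mul(-25, 7))), Pow(Add(-2892, -3329), -1)) = Mul(Add(-3734, Add(-600, 49, -175)), Pow(-6221, -1)) = Mul(Add(-3734, -726), Rational(-1, 6221)) = Mul(-4460, Rational(-1, 6221)) = Rational(4460, 6221)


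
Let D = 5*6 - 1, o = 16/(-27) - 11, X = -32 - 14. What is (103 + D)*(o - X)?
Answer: 40876/9 ≈ 4541.8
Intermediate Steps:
X = -46
o = -313/27 (o = 16*(-1/27) - 11 = -16/27 - 11 = -313/27 ≈ -11.593)
D = 29 (D = 30 - 1 = 29)
(103 + D)*(o - X) = (103 + 29)*(-313/27 - 1*(-46)) = 132*(-313/27 + 46) = 132*(929/27) = 40876/9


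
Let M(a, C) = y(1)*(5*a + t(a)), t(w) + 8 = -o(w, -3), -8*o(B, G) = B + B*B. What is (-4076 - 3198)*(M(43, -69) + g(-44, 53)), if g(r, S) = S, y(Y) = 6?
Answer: -19741636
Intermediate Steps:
o(B, G) = -B/8 - B²/8 (o(B, G) = -(B + B*B)/8 = -(B + B²)/8 = -B/8 - B²/8)
t(w) = -8 + w*(1 + w)/8 (t(w) = -8 - (-1)*w*(1 + w)/8 = -8 + w*(1 + w)/8)
M(a, C) = -48 + 30*a + 3*a*(1 + a)/4 (M(a, C) = 6*(5*a + (-8 + a*(1 + a)/8)) = 6*(-8 + 5*a + a*(1 + a)/8) = -48 + 30*a + 3*a*(1 + a)/4)
(-4076 - 3198)*(M(43, -69) + g(-44, 53)) = (-4076 - 3198)*((-48 + (¾)*43² + (123/4)*43) + 53) = -7274*((-48 + (¾)*1849 + 5289/4) + 53) = -7274*((-48 + 5547/4 + 5289/4) + 53) = -7274*(2661 + 53) = -7274*2714 = -19741636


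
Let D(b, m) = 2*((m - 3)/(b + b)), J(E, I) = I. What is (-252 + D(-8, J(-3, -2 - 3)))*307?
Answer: -77057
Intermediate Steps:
D(b, m) = (-3 + m)/b (D(b, m) = 2*((-3 + m)/((2*b))) = 2*((-3 + m)*(1/(2*b))) = 2*((-3 + m)/(2*b)) = (-3 + m)/b)
(-252 + D(-8, J(-3, -2 - 3)))*307 = (-252 + (-3 + (-2 - 3))/(-8))*307 = (-252 - (-3 - 5)/8)*307 = (-252 - 1/8*(-8))*307 = (-252 + 1)*307 = -251*307 = -77057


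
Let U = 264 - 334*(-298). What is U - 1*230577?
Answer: -130781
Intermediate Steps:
U = 99796 (U = 264 + 99532 = 99796)
U - 1*230577 = 99796 - 1*230577 = 99796 - 230577 = -130781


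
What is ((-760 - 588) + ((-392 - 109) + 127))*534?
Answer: -919548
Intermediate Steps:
((-760 - 588) + ((-392 - 109) + 127))*534 = (-1348 + (-501 + 127))*534 = (-1348 - 374)*534 = -1722*534 = -919548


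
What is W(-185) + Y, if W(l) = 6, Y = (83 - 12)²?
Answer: 5047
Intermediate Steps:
Y = 5041 (Y = 71² = 5041)
W(-185) + Y = 6 + 5041 = 5047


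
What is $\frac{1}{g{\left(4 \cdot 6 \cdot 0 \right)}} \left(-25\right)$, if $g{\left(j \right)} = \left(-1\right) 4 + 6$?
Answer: $- \frac{25}{2} \approx -12.5$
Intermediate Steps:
$g{\left(j \right)} = 2$ ($g{\left(j \right)} = -4 + 6 = 2$)
$\frac{1}{g{\left(4 \cdot 6 \cdot 0 \right)}} \left(-25\right) = \frac{1}{2} \left(-25\right) = - \frac{25}{2}$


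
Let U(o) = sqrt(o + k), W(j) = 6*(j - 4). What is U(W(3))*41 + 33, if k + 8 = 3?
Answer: 33 + 41*I*sqrt(11) ≈ 33.0 + 135.98*I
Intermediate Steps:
k = -5 (k = -8 + 3 = -5)
W(j) = -24 + 6*j (W(j) = 6*(-4 + j) = -24 + 6*j)
U(o) = sqrt(-5 + o) (U(o) = sqrt(o - 5) = sqrt(-5 + o))
U(W(3))*41 + 33 = sqrt(-5 + (-24 + 6*3))*41 + 33 = sqrt(-5 + (-24 + 18))*41 + 33 = sqrt(-5 - 6)*41 + 33 = sqrt(-11)*41 + 33 = (I*sqrt(11))*41 + 33 = 41*I*sqrt(11) + 33 = 33 + 41*I*sqrt(11)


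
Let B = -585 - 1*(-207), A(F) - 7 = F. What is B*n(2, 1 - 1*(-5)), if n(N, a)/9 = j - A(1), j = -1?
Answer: 30618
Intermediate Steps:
A(F) = 7 + F
n(N, a) = -81 (n(N, a) = 9*(-1 - (7 + 1)) = 9*(-1 - 1*8) = 9*(-1 - 8) = 9*(-9) = -81)
B = -378 (B = -585 + 207 = -378)
B*n(2, 1 - 1*(-5)) = -378*(-81) = 30618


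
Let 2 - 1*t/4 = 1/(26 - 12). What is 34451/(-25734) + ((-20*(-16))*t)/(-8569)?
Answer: -2511157853/1543602522 ≈ -1.6268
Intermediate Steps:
t = 54/7 (t = 8 - 4/(26 - 12) = 8 - 4/14 = 8 - 4*1/14 = 8 - 2/7 = 54/7 ≈ 7.7143)
34451/(-25734) + ((-20*(-16))*t)/(-8569) = 34451/(-25734) + (-20*(-16)*(54/7))/(-8569) = 34451*(-1/25734) + (320*(54/7))*(-1/8569) = -34451/25734 + (17280/7)*(-1/8569) = -34451/25734 - 17280/59983 = -2511157853/1543602522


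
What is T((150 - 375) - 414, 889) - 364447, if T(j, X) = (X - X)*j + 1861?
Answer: -362586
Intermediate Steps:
T(j, X) = 1861 (T(j, X) = 0*j + 1861 = 0 + 1861 = 1861)
T((150 - 375) - 414, 889) - 364447 = 1861 - 364447 = -362586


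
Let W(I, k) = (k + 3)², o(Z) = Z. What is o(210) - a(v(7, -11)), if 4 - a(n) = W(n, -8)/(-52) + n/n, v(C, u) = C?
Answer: 10739/52 ≈ 206.52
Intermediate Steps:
W(I, k) = (3 + k)²
a(n) = 181/52 (a(n) = 4 - ((3 - 8)²/(-52) + n/n) = 4 - ((-5)²*(-1/52) + 1) = 4 - (25*(-1/52) + 1) = 4 - (-25/52 + 1) = 4 - 1*27/52 = 4 - 27/52 = 181/52)
o(210) - a(v(7, -11)) = 210 - 1*181/52 = 210 - 181/52 = 10739/52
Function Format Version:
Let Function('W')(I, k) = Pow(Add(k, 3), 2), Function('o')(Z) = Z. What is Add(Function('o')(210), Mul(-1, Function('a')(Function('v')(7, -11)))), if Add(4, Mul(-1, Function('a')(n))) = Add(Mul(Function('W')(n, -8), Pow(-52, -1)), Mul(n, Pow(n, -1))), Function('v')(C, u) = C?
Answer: Rational(10739, 52) ≈ 206.52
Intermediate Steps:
Function('W')(I, k) = Pow(Add(3, k), 2)
Function('a')(n) = Rational(181, 52) (Function('a')(n) = Add(4, Mul(-1, Add(Mul(Pow(Add(3, -8), 2), Pow(-52, -1)), Mul(n, Pow(n, -1))))) = Add(4, Mul(-1, Add(Mul(Pow(-5, 2), Rational(-1, 52)), 1))) = Add(4, Mul(-1, Add(Mul(25, Rational(-1, 52)), 1))) = Add(4, Mul(-1, Add(Rational(-25, 52), 1))) = Add(4, Mul(-1, Rational(27, 52))) = Add(4, Rational(-27, 52)) = Rational(181, 52))
Add(Function('o')(210), Mul(-1, Function('a')(Function('v')(7, -11)))) = Add(210, Mul(-1, Rational(181, 52))) = Add(210, Rational(-181, 52)) = Rational(10739, 52)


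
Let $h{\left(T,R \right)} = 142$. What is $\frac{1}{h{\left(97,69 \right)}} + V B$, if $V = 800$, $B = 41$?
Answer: $\frac{4657601}{142} \approx 32800.0$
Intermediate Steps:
$\frac{1}{h{\left(97,69 \right)}} + V B = \frac{1}{142} + 800 \cdot 41 = \frac{1}{142} + 32800 = \frac{4657601}{142}$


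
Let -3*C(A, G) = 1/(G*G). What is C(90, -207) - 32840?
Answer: -4221483481/128547 ≈ -32840.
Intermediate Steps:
C(A, G) = -1/(3*G²)
C(90, -207) - 32840 = -⅓/(-207)² - 32840 = -⅓*1/42849 - 32840 = -1/128547 - 32840 = -4221483481/128547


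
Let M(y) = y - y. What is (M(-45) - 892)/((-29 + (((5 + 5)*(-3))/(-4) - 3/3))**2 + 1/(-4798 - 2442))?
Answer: -6458080/3665249 ≈ -1.7620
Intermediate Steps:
M(y) = 0
(M(-45) - 892)/((-29 + (((5 + 5)*(-3))/(-4) - 3/3))**2 + 1/(-4798 - 2442)) = (0 - 892)/((-29 + (((5 + 5)*(-3))/(-4) - 3/3))**2 + 1/(-4798 - 2442)) = -892/((-29 + ((10*(-3))*(-1/4) - 3*1/3))**2 + 1/(-7240)) = -892/((-29 + (-30*(-1/4) - 1))**2 - 1/7240) = -892/((-29 + (15/2 - 1))**2 - 1/7240) = -892/((-29 + 13/2)**2 - 1/7240) = -892/((-45/2)**2 - 1/7240) = -892/(2025/4 - 1/7240) = -892/3665249/7240 = -892*7240/3665249 = -6458080/3665249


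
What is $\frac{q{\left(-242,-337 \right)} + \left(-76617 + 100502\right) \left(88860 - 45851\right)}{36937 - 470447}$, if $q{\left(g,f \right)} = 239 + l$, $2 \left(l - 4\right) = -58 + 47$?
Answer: $- \frac{410908081}{173404} \approx -2369.7$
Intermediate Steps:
$l = - \frac{3}{2}$ ($l = 4 + \frac{-58 + 47}{2} = 4 + \frac{1}{2} \left(-11\right) = 4 - \frac{11}{2} = - \frac{3}{2} \approx -1.5$)
$q{\left(g,f \right)} = \frac{475}{2}$ ($q{\left(g,f \right)} = 239 - \frac{3}{2} = \frac{475}{2}$)
$\frac{q{\left(-242,-337 \right)} + \left(-76617 + 100502\right) \left(88860 - 45851\right)}{36937 - 470447} = \frac{\frac{475}{2} + \left(-76617 + 100502\right) \left(88860 - 45851\right)}{36937 - 470447} = \frac{\frac{475}{2} + 23885 \cdot 43009}{-433510} = \left(\frac{475}{2} + 1027269965\right) \left(- \frac{1}{433510}\right) = \frac{2054540405}{2} \left(- \frac{1}{433510}\right) = - \frac{410908081}{173404}$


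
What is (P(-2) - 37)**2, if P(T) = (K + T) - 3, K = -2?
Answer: 1936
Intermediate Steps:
P(T) = -5 + T (P(T) = (-2 + T) - 3 = -5 + T)
(P(-2) - 37)**2 = ((-5 - 2) - 37)**2 = (-7 - 37)**2 = (-44)**2 = 1936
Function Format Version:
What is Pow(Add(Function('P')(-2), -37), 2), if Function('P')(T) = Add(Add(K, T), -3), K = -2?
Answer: 1936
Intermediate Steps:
Function('P')(T) = Add(-5, T) (Function('P')(T) = Add(Add(-2, T), -3) = Add(-5, T))
Pow(Add(Function('P')(-2), -37), 2) = Pow(Add(Add(-5, -2), -37), 2) = Pow(Add(-7, -37), 2) = Pow(-44, 2) = 1936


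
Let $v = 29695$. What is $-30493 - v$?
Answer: $-60188$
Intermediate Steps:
$-30493 - v = -30493 - 29695 = -60188$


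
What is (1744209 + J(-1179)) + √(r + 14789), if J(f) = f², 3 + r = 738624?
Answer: 3134250 + √753410 ≈ 3.1351e+6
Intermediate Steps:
r = 738621 (r = -3 + 738624 = 738621)
(1744209 + J(-1179)) + √(r + 14789) = (1744209 + (-1179)²) + √(738621 + 14789) = (1744209 + 1390041) + √753410 = 3134250 + √753410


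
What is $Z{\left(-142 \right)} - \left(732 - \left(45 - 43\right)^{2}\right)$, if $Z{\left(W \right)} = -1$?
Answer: $-729$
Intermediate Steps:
$Z{\left(-142 \right)} - \left(732 - \left(45 - 43\right)^{2}\right) = -1 - \left(732 - \left(45 - 43\right)^{2}\right) = -1 - \left(732 - 2^{2}\right) = -1 - \left(732 - 4\right) = -1 - 728 = -729$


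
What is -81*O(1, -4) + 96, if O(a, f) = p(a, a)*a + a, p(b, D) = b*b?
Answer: -66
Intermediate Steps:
p(b, D) = b**2
O(a, f) = a + a**3 (O(a, f) = a**2*a + a = a**3 + a = a + a**3)
-81*O(1, -4) + 96 = -81*(1 + 1**3) + 96 = -81*(1 + 1) + 96 = -81*2 + 96 = -162 + 96 = -66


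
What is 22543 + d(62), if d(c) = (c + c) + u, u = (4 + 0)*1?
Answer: 22671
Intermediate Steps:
u = 4 (u = 4*1 = 4)
d(c) = 4 + 2*c (d(c) = (c + c) + 4 = 2*c + 4 = 4 + 2*c)
22543 + d(62) = 22543 + (4 + 2*62) = 22543 + (4 + 124) = 22543 + 128 = 22671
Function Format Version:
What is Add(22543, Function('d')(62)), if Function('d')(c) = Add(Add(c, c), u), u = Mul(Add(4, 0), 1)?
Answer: 22671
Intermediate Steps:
u = 4 (u = Mul(4, 1) = 4)
Function('d')(c) = Add(4, Mul(2, c)) (Function('d')(c) = Add(Add(c, c), 4) = Add(Mul(2, c), 4) = Add(4, Mul(2, c)))
Add(22543, Function('d')(62)) = Add(22543, Add(4, Mul(2, 62))) = Add(22543, Add(4, 124)) = Add(22543, 128) = 22671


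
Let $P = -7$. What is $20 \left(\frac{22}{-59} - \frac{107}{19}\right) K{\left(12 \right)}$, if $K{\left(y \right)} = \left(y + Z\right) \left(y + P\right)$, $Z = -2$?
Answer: $- \frac{6731000}{1121} \approx -6004.5$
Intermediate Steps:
$K{\left(y \right)} = \left(-7 + y\right) \left(-2 + y\right)$ ($K{\left(y \right)} = \left(y - 2\right) \left(y - 7\right) = \left(-2 + y\right) \left(-7 + y\right) = \left(-7 + y\right) \left(-2 + y\right)$)
$20 \left(\frac{22}{-59} - \frac{107}{19}\right) K{\left(12 \right)} = 20 \left(\frac{22}{-59} - \frac{107}{19}\right) \left(14 + 12^{2} - 108\right) = 20 \left(22 \left(- \frac{1}{59}\right) - \frac{107}{19}\right) \left(14 + 144 - 108\right) = 20 \left(- \frac{22}{59} - \frac{107}{19}\right) 50 = 20 \left(- \frac{6731}{1121}\right) 50 = \left(- \frac{134620}{1121}\right) 50 = - \frac{6731000}{1121}$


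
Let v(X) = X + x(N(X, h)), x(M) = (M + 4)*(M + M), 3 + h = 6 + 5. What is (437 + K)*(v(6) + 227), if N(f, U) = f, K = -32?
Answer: 142965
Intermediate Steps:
h = 8 (h = -3 + (6 + 5) = -3 + 11 = 8)
x(M) = 2*M*(4 + M) (x(M) = (4 + M)*(2*M) = 2*M*(4 + M))
v(X) = X + 2*X*(4 + X)
(437 + K)*(v(6) + 227) = (437 - 32)*(6*(9 + 2*6) + 227) = 405*(6*(9 + 12) + 227) = 405*(6*21 + 227) = 405*(126 + 227) = 405*353 = 142965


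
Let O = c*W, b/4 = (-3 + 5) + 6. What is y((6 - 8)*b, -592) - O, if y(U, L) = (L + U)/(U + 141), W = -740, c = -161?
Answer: -9174436/77 ≈ -1.1915e+5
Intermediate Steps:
b = 32 (b = 4*((-3 + 5) + 6) = 4*(2 + 6) = 4*8 = 32)
O = 119140 (O = -161*(-740) = 119140)
y(U, L) = (L + U)/(141 + U)
y((6 - 8)*b, -592) - O = (-592 + (6 - 8)*32)/(141 + (6 - 8)*32) - 1*119140 = (-592 - 2*32)/(141 - 2*32) - 119140 = (-592 - 64)/(141 - 64) - 119140 = -656/77 - 119140 = -9174436/77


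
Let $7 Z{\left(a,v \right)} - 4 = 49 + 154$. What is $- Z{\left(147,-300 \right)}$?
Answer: $- \frac{207}{7} \approx -29.571$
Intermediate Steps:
$Z{\left(a,v \right)} = \frac{207}{7}$ ($Z{\left(a,v \right)} = \frac{4}{7} + \frac{49 + 154}{7} = \frac{4}{7} + \frac{1}{7} \cdot 203 = \frac{4}{7} + 29 = \frac{207}{7}$)
$- Z{\left(147,-300 \right)} = \left(-1\right) \frac{207}{7} = - \frac{207}{7}$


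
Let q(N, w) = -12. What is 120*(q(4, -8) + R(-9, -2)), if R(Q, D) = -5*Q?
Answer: 3960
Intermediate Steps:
120*(q(4, -8) + R(-9, -2)) = 120*(-12 - 5*(-9)) = 120*(-12 + 45) = 120*33 = 3960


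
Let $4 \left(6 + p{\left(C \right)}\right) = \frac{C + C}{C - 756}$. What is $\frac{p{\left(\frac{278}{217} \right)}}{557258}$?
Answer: $- \frac{982783}{91264371692} \approx -1.0769 \cdot 10^{-5}$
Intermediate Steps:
$p{\left(C \right)} = -6 + \frac{C}{2 \left(-756 + C\right)}$ ($p{\left(C \right)} = -6 + \frac{\left(C + C\right) \frac{1}{C - 756}}{4} = -6 + \frac{2 C \frac{1}{-756 + C}}{4} = -6 + \frac{C}{2 \left(-756 + C\right)}$)
$\frac{p{\left(\frac{278}{217} \right)}}{557258} = \frac{\frac{1}{2} \frac{1}{-756 + \frac{278}{217}} \left(9072 - 11 \cdot \frac{278}{217}\right)}{557258} = \frac{9072 - 11 \cdot 278 \cdot \frac{1}{217}}{2 \left(-756 + 278 \cdot \frac{1}{217}\right)} \frac{1}{557258} = \frac{9072 - \frac{3058}{217}}{2 \left(-756 + \frac{278}{217}\right)} \frac{1}{557258} = \frac{9072 - \frac{3058}{217}}{2 \left(- \frac{163774}{217}\right)} \frac{1}{557258} = \frac{1}{2} \left(- \frac{217}{163774}\right) \frac{1965566}{217} \cdot \frac{1}{557258} = \left(- \frac{982783}{163774}\right) \frac{1}{557258} = - \frac{982783}{91264371692}$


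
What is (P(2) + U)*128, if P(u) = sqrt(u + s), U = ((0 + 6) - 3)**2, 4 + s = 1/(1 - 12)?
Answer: 1152 + 128*I*sqrt(253)/11 ≈ 1152.0 + 185.09*I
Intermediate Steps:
s = -45/11 (s = -4 + 1/(1 - 12) = -4 + 1/(-11) = -4 - 1/11 = -45/11 ≈ -4.0909)
U = 9 (U = (6 - 3)**2 = 3**2 = 9)
P(u) = sqrt(-45/11 + u) (P(u) = sqrt(u - 45/11) = sqrt(-45/11 + u))
(P(2) + U)*128 = (sqrt(-495 + 121*2)/11 + 9)*128 = (sqrt(-495 + 242)/11 + 9)*128 = (sqrt(-253)/11 + 9)*128 = ((I*sqrt(253))/11 + 9)*128 = (I*sqrt(253)/11 + 9)*128 = (9 + I*sqrt(253)/11)*128 = 1152 + 128*I*sqrt(253)/11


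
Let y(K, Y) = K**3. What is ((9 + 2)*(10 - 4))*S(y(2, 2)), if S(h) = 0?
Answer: 0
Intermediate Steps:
((9 + 2)*(10 - 4))*S(y(2, 2)) = ((9 + 2)*(10 - 4))*0 = (11*6)*0 = 66*0 = 0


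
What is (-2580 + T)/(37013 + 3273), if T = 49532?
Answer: 23476/20143 ≈ 1.1655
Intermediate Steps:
(-2580 + T)/(37013 + 3273) = (-2580 + 49532)/(37013 + 3273) = 46952/40286 = 46952*(1/40286) = 23476/20143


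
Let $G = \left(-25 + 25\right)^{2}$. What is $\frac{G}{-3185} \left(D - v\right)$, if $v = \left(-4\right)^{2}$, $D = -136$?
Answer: $0$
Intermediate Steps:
$v = 16$
$G = 0$ ($G = 0^{2} = 0$)
$\frac{G}{-3185} \left(D - v\right) = \frac{0}{-3185} \left(-136 - 16\right) = 0 \left(- \frac{1}{3185}\right) \left(-136 - 16\right) = 0 \left(-152\right) = 0$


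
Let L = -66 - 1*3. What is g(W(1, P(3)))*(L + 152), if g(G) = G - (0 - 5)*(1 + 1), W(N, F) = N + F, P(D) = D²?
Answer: 1660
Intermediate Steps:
W(N, F) = F + N
g(G) = 10 + G (g(G) = G - (-5)*2 = G - 1*(-10) = G + 10 = 10 + G)
L = -69 (L = -66 - 3 = -69)
g(W(1, P(3)))*(L + 152) = (10 + (3² + 1))*(-69 + 152) = (10 + (9 + 1))*83 = (10 + 10)*83 = 20*83 = 1660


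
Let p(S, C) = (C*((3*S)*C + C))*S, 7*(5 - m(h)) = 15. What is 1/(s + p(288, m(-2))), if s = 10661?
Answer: 49/100170389 ≈ 4.8917e-7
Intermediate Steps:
m(h) = 20/7 (m(h) = 5 - ⅐*15 = 5 - 15/7 = 20/7)
p(S, C) = C*S*(C + 3*C*S) (p(S, C) = (C*(3*C*S + C))*S = (C*(C + 3*C*S))*S = C*S*(C + 3*C*S))
1/(s + p(288, m(-2))) = 1/(10661 + 288*(20/7)²*(1 + 3*288)) = 1/(10661 + 288*(400/49)*(1 + 864)) = 1/(10661 + 288*(400/49)*865) = 1/(10661 + 99648000/49) = 1/(100170389/49) = 49/100170389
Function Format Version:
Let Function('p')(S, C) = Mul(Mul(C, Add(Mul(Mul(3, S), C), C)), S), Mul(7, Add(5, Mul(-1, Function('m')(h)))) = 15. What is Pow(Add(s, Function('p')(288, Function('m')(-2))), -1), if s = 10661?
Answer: Rational(49, 100170389) ≈ 4.8917e-7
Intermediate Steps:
Function('m')(h) = Rational(20, 7) (Function('m')(h) = Add(5, Mul(Rational(-1, 7), 15)) = Add(5, Rational(-15, 7)) = Rational(20, 7))
Function('p')(S, C) = Mul(C, S, Add(C, Mul(3, C, S))) (Function('p')(S, C) = Mul(Mul(C, Add(Mul(3, C, S), C)), S) = Mul(Mul(C, Add(C, Mul(3, C, S))), S) = Mul(C, S, Add(C, Mul(3, C, S))))
Pow(Add(s, Function('p')(288, Function('m')(-2))), -1) = Pow(Add(10661, Mul(288, Pow(Rational(20, 7), 2), Add(1, Mul(3, 288)))), -1) = Pow(Add(10661, Mul(288, Rational(400, 49), Add(1, 864))), -1) = Pow(Add(10661, Mul(288, Rational(400, 49), 865)), -1) = Pow(Add(10661, Rational(99648000, 49)), -1) = Pow(Rational(100170389, 49), -1) = Rational(49, 100170389)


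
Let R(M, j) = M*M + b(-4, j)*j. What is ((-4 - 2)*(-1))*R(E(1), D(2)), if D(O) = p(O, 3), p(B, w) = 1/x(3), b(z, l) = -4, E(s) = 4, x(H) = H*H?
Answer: 280/3 ≈ 93.333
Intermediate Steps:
x(H) = H²
p(B, w) = ⅑ (p(B, w) = 1/(3²) = 1/9 = ⅑)
D(O) = ⅑
R(M, j) = M² - 4*j (R(M, j) = M*M - 4*j = M² - 4*j)
((-4 - 2)*(-1))*R(E(1), D(2)) = ((-4 - 2)*(-1))*(4² - 4*⅑) = (-6*(-1))*(16 - 4/9) = 6*(140/9) = 280/3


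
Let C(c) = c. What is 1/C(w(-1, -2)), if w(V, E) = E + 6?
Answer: ¼ ≈ 0.25000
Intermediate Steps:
w(V, E) = 6 + E
1/C(w(-1, -2)) = 1/(6 - 2) = 1/4 = ¼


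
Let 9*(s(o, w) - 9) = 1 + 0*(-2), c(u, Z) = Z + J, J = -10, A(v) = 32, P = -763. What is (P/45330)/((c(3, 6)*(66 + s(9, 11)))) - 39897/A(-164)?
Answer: -25470143913/20428720 ≈ -1246.8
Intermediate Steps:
c(u, Z) = -10 + Z (c(u, Z) = Z - 10 = -10 + Z)
s(o, w) = 82/9 (s(o, w) = 9 + (1 + 0*(-2))/9 = 9 + (1 + 0)/9 = 9 + (1/9)*1 = 9 + 1/9 = 82/9)
(P/45330)/((c(3, 6)*(66 + s(9, 11)))) - 39897/A(-164) = (-763/45330)/(((-10 + 6)*(66 + 82/9))) - 39897/32 = (-763*1/45330)/((-4*676/9)) - 39897*1/32 = -763/(45330*(-2704/9)) - 39897/32 = -763/45330*(-9/2704) - 39897/32 = 2289/40857440 - 39897/32 = -25470143913/20428720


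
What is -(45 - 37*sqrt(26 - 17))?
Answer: 66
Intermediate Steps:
-(45 - 37*sqrt(26 - 17)) = -(45 - 37*sqrt(9)) = -(45 - 37*3) = -(45 - 111) = -1*(-66) = 66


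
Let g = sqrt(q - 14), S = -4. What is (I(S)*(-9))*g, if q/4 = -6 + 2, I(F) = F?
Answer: 36*I*sqrt(30) ≈ 197.18*I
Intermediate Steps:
q = -16 (q = 4*(-6 + 2) = 4*(-4) = -16)
g = I*sqrt(30) (g = sqrt(-16 - 14) = sqrt(-30) = I*sqrt(30) ≈ 5.4772*I)
(I(S)*(-9))*g = (-4*(-9))*(I*sqrt(30)) = 36*(I*sqrt(30)) = 36*I*sqrt(30)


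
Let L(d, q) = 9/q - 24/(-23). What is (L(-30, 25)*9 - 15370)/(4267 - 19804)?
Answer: 8830487/8933775 ≈ 0.98844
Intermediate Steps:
L(d, q) = 24/23 + 9/q (L(d, q) = 9/q - 24*(-1/23) = 9/q + 24/23 = 24/23 + 9/q)
(L(-30, 25)*9 - 15370)/(4267 - 19804) = ((24/23 + 9/25)*9 - 15370)/(4267 - 19804) = ((24/23 + 9*(1/25))*9 - 15370)/(-15537) = ((24/23 + 9/25)*9 - 15370)*(-1/15537) = ((807/575)*9 - 15370)*(-1/15537) = (7263/575 - 15370)*(-1/15537) = -8830487/575*(-1/15537) = 8830487/8933775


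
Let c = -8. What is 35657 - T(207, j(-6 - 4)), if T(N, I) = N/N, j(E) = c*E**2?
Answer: 35656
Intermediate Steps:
j(E) = -8*E**2
T(N, I) = 1
35657 - T(207, j(-6 - 4)) = 35657 - 1*1 = 35657 - 1 = 35656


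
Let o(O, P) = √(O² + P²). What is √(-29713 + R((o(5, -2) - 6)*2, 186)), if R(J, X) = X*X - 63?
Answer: 2*√1205 ≈ 69.426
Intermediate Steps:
R(J, X) = -63 + X² (R(J, X) = X² - 63 = -63 + X²)
√(-29713 + R((o(5, -2) - 6)*2, 186)) = √(-29713 + (-63 + 186²)) = √(-29713 + (-63 + 34596)) = √(-29713 + 34533) = √4820 = 2*√1205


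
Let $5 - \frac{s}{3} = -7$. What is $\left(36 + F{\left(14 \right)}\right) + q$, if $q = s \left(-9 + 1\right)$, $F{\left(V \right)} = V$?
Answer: $-238$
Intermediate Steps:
$s = 36$ ($s = 15 - -21 = 15 + 21 = 36$)
$q = -288$ ($q = 36 \left(-9 + 1\right) = 36 \left(-8\right) = -288$)
$\left(36 + F{\left(14 \right)}\right) + q = \left(36 + 14\right) - 288 = 50 - 288 = -238$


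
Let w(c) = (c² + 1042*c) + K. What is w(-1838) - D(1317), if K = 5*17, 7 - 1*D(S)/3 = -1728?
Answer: 1457928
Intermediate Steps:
D(S) = 5205 (D(S) = 21 - 3*(-1728) = 21 + 5184 = 5205)
K = 85
w(c) = 85 + c² + 1042*c (w(c) = (c² + 1042*c) + 85 = 85 + c² + 1042*c)
w(-1838) - D(1317) = (85 + (-1838)² + 1042*(-1838)) - 1*5205 = (85 + 3378244 - 1915196) - 5205 = 1463133 - 5205 = 1457928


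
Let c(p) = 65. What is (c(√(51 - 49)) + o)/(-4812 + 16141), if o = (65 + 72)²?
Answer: 18834/11329 ≈ 1.6625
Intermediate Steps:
o = 18769 (o = 137² = 18769)
(c(√(51 - 49)) + o)/(-4812 + 16141) = (65 + 18769)/(-4812 + 16141) = 18834/11329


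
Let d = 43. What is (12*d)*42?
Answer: 21672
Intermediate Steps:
(12*d)*42 = (12*43)*42 = 516*42 = 21672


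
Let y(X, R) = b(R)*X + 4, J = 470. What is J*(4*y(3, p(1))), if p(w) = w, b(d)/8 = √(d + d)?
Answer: 7520 + 45120*√2 ≈ 71329.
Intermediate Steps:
b(d) = 8*√2*√d (b(d) = 8*√(d + d) = 8*√(2*d) = 8*(√2*√d) = 8*√2*√d)
y(X, R) = 4 + 8*X*√2*√R (y(X, R) = (8*√2*√R)*X + 4 = 8*X*√2*√R + 4 = 4 + 8*X*√2*√R)
J*(4*y(3, p(1))) = 470*(4*(4 + 8*3*√2*√1)) = 470*(4*(4 + 8*3*√2*1)) = 470*(4*(4 + 24*√2)) = 470*(16 + 96*√2) = 7520 + 45120*√2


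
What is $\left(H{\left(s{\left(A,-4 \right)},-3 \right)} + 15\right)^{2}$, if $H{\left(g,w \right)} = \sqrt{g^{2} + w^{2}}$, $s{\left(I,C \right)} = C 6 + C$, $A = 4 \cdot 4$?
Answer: $\left(15 + \sqrt{793}\right)^{2} \approx 1862.8$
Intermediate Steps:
$A = 16$
$s{\left(I,C \right)} = 7 C$ ($s{\left(I,C \right)} = 6 C + C = 7 C$)
$\left(H{\left(s{\left(A,-4 \right)},-3 \right)} + 15\right)^{2} = \left(\sqrt{\left(7 \left(-4\right)\right)^{2} + \left(-3\right)^{2}} + 15\right)^{2} = \left(\sqrt{\left(-28\right)^{2} + 9} + 15\right)^{2} = \left(\sqrt{784 + 9} + 15\right)^{2} = \left(\sqrt{793} + 15\right)^{2} = \left(15 + \sqrt{793}\right)^{2}$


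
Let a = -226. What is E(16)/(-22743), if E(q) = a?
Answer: 226/22743 ≈ 0.0099371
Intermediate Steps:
E(q) = -226
E(16)/(-22743) = -226/(-22743) = -226*(-1/22743) = 226/22743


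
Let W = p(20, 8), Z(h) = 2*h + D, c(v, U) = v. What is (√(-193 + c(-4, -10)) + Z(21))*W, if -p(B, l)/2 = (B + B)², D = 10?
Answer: -166400 - 3200*I*√197 ≈ -1.664e+5 - 44914.0*I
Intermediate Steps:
Z(h) = 10 + 2*h (Z(h) = 2*h + 10 = 10 + 2*h)
p(B, l) = -8*B² (p(B, l) = -2*(B + B)² = -2*4*B² = -8*B²)
W = -3200 (W = -8*20² = -8*400 = -3200)
(√(-193 + c(-4, -10)) + Z(21))*W = (√(-193 - 4) + (10 + 2*21))*(-3200) = (√(-197) + (10 + 42))*(-3200) = (I*√197 + 52)*(-3200) = (52 + I*√197)*(-3200) = -166400 - 3200*I*√197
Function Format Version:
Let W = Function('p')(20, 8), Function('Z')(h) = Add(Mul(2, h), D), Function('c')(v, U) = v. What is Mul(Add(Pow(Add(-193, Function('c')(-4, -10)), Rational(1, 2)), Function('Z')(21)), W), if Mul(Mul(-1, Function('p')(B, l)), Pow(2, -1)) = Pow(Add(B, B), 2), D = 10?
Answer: Add(-166400, Mul(-3200, I, Pow(197, Rational(1, 2)))) ≈ Add(-1.6640e+5, Mul(-44914., I))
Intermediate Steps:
Function('Z')(h) = Add(10, Mul(2, h)) (Function('Z')(h) = Add(Mul(2, h), 10) = Add(10, Mul(2, h)))
Function('p')(B, l) = Mul(-8, Pow(B, 2)) (Function('p')(B, l) = Mul(-2, Pow(Add(B, B), 2)) = Mul(-2, Pow(Mul(2, B), 2)) = Mul(-2, Mul(4, Pow(B, 2))) = Mul(-8, Pow(B, 2)))
W = -3200 (W = Mul(-8, Pow(20, 2)) = Mul(-8, 400) = -3200)
Mul(Add(Pow(Add(-193, Function('c')(-4, -10)), Rational(1, 2)), Function('Z')(21)), W) = Mul(Add(Pow(Add(-193, -4), Rational(1, 2)), Add(10, Mul(2, 21))), -3200) = Mul(Add(Pow(-197, Rational(1, 2)), Add(10, 42)), -3200) = Mul(Add(Mul(I, Pow(197, Rational(1, 2))), 52), -3200) = Mul(Add(52, Mul(I, Pow(197, Rational(1, 2)))), -3200) = Add(-166400, Mul(-3200, I, Pow(197, Rational(1, 2))))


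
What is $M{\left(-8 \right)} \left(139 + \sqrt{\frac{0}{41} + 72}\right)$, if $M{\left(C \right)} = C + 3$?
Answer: $-695 - 30 \sqrt{2} \approx -737.43$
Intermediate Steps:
$M{\left(C \right)} = 3 + C$
$M{\left(-8 \right)} \left(139 + \sqrt{\frac{0}{41} + 72}\right) = \left(3 - 8\right) \left(139 + \sqrt{\frac{0}{41} + 72}\right) = - 5 \left(139 + \sqrt{0 \cdot \frac{1}{41} + 72}\right) = - 5 \left(139 + \sqrt{0 + 72}\right) = - 5 \left(139 + \sqrt{72}\right) = - 5 \left(139 + 6 \sqrt{2}\right) = -695 - 30 \sqrt{2}$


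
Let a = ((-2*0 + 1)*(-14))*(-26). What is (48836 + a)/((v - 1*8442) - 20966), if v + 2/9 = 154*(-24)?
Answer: -221400/148969 ≈ -1.4862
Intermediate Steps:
v = -33266/9 (v = -2/9 + 154*(-24) = -2/9 - 3696 = -33266/9 ≈ -3696.2)
a = 364 (a = ((0 + 1)*(-14))*(-26) = (1*(-14))*(-26) = -14*(-26) = 364)
(48836 + a)/((v - 1*8442) - 20966) = (48836 + 364)/((-33266/9 - 1*8442) - 20966) = 49200/((-33266/9 - 8442) - 20966) = 49200/(-109244/9 - 20966) = 49200/(-297938/9) = 49200*(-9/297938) = -221400/148969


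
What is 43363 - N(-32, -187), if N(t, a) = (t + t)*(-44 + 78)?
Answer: 45539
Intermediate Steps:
N(t, a) = 68*t (N(t, a) = (2*t)*34 = 68*t)
43363 - N(-32, -187) = 43363 - 68*(-32) = 43363 - 1*(-2176) = 43363 + 2176 = 45539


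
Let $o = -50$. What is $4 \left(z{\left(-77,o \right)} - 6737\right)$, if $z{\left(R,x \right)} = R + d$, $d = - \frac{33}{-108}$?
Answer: $- \frac{245293}{9} \approx -27255.0$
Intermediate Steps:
$d = \frac{11}{36}$ ($d = \left(-33\right) \left(- \frac{1}{108}\right) = \frac{11}{36} \approx 0.30556$)
$z{\left(R,x \right)} = \frac{11}{36} + R$ ($z{\left(R,x \right)} = R + \frac{11}{36} = \frac{11}{36} + R$)
$4 \left(z{\left(-77,o \right)} - 6737\right) = 4 \left(\left(\frac{11}{36} - 77\right) - 6737\right) = 4 \left(- \frac{2761}{36} - 6737\right) = 4 \left(- \frac{245293}{36}\right) = - \frac{245293}{9}$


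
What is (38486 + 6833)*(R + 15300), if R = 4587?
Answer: 901258953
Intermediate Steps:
(38486 + 6833)*(R + 15300) = (38486 + 6833)*(4587 + 15300) = 45319*19887 = 901258953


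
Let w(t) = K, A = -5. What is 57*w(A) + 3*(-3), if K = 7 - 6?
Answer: 48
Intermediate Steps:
K = 1
w(t) = 1
57*w(A) + 3*(-3) = 57*1 + 3*(-3) = 57 - 9 = 48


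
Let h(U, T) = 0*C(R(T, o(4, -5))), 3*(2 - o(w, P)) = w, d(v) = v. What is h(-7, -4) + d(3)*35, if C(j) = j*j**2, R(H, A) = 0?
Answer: 105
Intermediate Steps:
o(w, P) = 2 - w/3
C(j) = j**3
h(U, T) = 0 (h(U, T) = 0*0**3 = 0*0 = 0)
h(-7, -4) + d(3)*35 = 0 + 3*35 = 0 + 105 = 105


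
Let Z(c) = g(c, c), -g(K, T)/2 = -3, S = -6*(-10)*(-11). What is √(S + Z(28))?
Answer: I*√654 ≈ 25.573*I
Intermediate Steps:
S = -660 (S = 60*(-11) = -660)
g(K, T) = 6 (g(K, T) = -2*(-3) = 6)
Z(c) = 6
√(S + Z(28)) = √(-660 + 6) = √(-654) = I*√654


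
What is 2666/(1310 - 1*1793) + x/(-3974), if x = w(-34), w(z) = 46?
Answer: -5308451/959721 ≈ -5.5312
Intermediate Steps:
x = 46
2666/(1310 - 1*1793) + x/(-3974) = 2666/(1310 - 1*1793) + 46/(-3974) = 2666/(1310 - 1793) + 46*(-1/3974) = 2666/(-483) - 23/1987 = 2666*(-1/483) - 23/1987 = -2666/483 - 23/1987 = -5308451/959721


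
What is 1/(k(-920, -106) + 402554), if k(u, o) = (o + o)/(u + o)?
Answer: 513/206510308 ≈ 2.4841e-6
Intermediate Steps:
k(u, o) = 2*o/(o + u) (k(u, o) = (2*o)/(o + u) = 2*o/(o + u))
1/(k(-920, -106) + 402554) = 1/(2*(-106)/(-106 - 920) + 402554) = 1/(2*(-106)/(-1026) + 402554) = 1/(2*(-106)*(-1/1026) + 402554) = 1/(106/513 + 402554) = 1/(206510308/513) = 513/206510308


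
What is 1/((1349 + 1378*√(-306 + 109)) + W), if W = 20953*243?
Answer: 1273232/6484572423333 - 689*I*√197/12969144846666 ≈ 1.9635e-7 - 7.4566e-10*I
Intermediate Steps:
W = 5091579
1/((1349 + 1378*√(-306 + 109)) + W) = 1/((1349 + 1378*√(-306 + 109)) + 5091579) = 1/((1349 + 1378*√(-197)) + 5091579) = 1/((1349 + 1378*(I*√197)) + 5091579) = 1/((1349 + 1378*I*√197) + 5091579) = 1/(5092928 + 1378*I*√197)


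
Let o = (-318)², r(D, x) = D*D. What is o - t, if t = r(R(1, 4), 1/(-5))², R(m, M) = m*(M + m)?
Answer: 100499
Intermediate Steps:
r(D, x) = D²
t = 625 (t = ((1*(4 + 1))²)² = ((1*5)²)² = (5²)² = 25² = 625)
o = 101124
o - t = 101124 - 1*625 = 101124 - 625 = 100499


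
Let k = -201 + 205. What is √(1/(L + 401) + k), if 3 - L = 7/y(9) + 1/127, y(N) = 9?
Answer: √850146154486/460874 ≈ 2.0006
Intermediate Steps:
k = 4
L = 2531/1143 (L = 3 - (7/9 + 1/127) = 3 - 1*898/1143 = 3 - 898/1143 = 2531/1143 ≈ 2.2143)
√(1/(L + 401) + k) = √(1/(2531/1143 + 401) + 4) = √(1/(460874/1143) + 4) = √(1143/460874 + 4) = √(1844639/460874) = √850146154486/460874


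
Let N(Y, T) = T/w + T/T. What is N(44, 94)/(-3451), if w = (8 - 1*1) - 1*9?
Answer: 46/3451 ≈ 0.013329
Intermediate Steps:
w = -2 (w = (8 - 1) - 9 = 7 - 9 = -2)
N(Y, T) = 1 - T/2 (N(Y, T) = T/(-2) + T/T = T*(-1/2) + 1 = -T/2 + 1 = 1 - T/2)
N(44, 94)/(-3451) = (1 - 1/2*94)/(-3451) = (1 - 47)*(-1/3451) = -46*(-1/3451) = 46/3451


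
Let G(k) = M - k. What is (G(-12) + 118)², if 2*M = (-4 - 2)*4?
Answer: 13924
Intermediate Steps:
M = -12 (M = ((-4 - 2)*4)/2 = (-6*4)/2 = (½)*(-24) = -12)
G(k) = -12 - k
(G(-12) + 118)² = ((-12 - 1*(-12)) + 118)² = ((-12 + 12) + 118)² = (0 + 118)² = 118² = 13924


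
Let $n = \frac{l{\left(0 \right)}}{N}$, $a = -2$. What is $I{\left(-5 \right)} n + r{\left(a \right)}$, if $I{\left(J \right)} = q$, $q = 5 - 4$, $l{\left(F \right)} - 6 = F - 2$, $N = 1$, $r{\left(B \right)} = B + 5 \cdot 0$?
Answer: $2$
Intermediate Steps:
$r{\left(B \right)} = B$ ($r{\left(B \right)} = B + 0 = B$)
$l{\left(F \right)} = 4 + F$ ($l{\left(F \right)} = 6 + \left(F - 2\right) = 6 + \left(-2 + F\right) = 4 + F$)
$q = 1$
$I{\left(J \right)} = 1$
$n = 4$ ($n = \frac{4 + 0}{1} = 4 \cdot 1 = 4$)
$I{\left(-5 \right)} n + r{\left(a \right)} = 1 \cdot 4 - 2 = 4 - 2 = 2$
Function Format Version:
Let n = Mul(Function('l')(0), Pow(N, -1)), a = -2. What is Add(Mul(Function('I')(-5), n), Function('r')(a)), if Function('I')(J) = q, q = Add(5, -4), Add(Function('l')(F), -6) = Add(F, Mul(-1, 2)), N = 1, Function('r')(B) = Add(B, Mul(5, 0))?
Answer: 2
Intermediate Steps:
Function('r')(B) = B (Function('r')(B) = Add(B, 0) = B)
Function('l')(F) = Add(4, F) (Function('l')(F) = Add(6, Add(F, Mul(-1, 2))) = Add(6, Add(F, -2)) = Add(6, Add(-2, F)) = Add(4, F))
q = 1
Function('I')(J) = 1
n = 4 (n = Mul(Add(4, 0), Pow(1, -1)) = Mul(4, 1) = 4)
Add(Mul(Function('I')(-5), n), Function('r')(a)) = Add(Mul(1, 4), -2) = Add(4, -2) = 2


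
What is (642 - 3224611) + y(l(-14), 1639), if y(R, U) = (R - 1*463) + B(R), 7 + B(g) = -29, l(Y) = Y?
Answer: -3224482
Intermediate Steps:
B(g) = -36 (B(g) = -7 - 29 = -36)
y(R, U) = -499 + R (y(R, U) = (R - 1*463) - 36 = (R - 463) - 36 = (-463 + R) - 36 = -499 + R)
(642 - 3224611) + y(l(-14), 1639) = (642 - 3224611) + (-499 - 14) = -3223969 - 513 = -3224482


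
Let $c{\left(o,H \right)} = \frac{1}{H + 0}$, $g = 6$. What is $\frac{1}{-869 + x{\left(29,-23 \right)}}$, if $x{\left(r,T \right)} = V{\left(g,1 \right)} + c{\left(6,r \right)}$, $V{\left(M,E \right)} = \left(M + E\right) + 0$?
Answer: $- \frac{29}{24997} \approx -0.0011601$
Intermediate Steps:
$V{\left(M,E \right)} = E + M$ ($V{\left(M,E \right)} = \left(E + M\right) + 0 = E + M$)
$c{\left(o,H \right)} = \frac{1}{H}$
$x{\left(r,T \right)} = 7 + \frac{1}{r}$ ($x{\left(r,T \right)} = \left(1 + 6\right) + \frac{1}{r} = 7 + \frac{1}{r}$)
$\frac{1}{-869 + x{\left(29,-23 \right)}} = \frac{1}{-869 + \left(7 + \frac{1}{29}\right)} = \frac{1}{-869 + \frac{204}{29}} = \frac{1}{- \frac{24997}{29}} = - \frac{29}{24997}$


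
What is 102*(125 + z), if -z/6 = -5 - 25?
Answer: 31110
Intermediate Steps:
z = 180 (z = -6*(-5 - 25) = -6*(-30) = 180)
102*(125 + z) = 102*(125 + 180) = 102*305 = 31110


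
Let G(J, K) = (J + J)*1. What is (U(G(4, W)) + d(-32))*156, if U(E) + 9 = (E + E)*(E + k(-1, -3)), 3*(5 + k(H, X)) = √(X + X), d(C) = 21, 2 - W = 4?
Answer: 9360 + 832*I*√6 ≈ 9360.0 + 2038.0*I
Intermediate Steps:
W = -2 (W = 2 - 1*4 = 2 - 4 = -2)
G(J, K) = 2*J (G(J, K) = (2*J)*1 = 2*J)
k(H, X) = -5 + √2*√X/3 (k(H, X) = -5 + √(X + X)/3 = -5 + √(2*X)/3 = -5 + (√2*√X)/3 = -5 + √2*√X/3)
U(E) = -9 + 2*E*(-5 + E + I*√6/3) (U(E) = -9 + (E + E)*(E + (-5 + √2*√(-3)/3)) = -9 + (2*E)*(E + (-5 + √2*(I*√3)/3)) = -9 + (2*E)*(E + (-5 + I*√6/3)) = -9 + (2*E)*(-5 + E + I*√6/3) = -9 + 2*E*(-5 + E + I*√6/3))
(U(G(4, W)) + d(-32))*156 = ((-9 + 2*(2*4)² - 2*2*4*(15 - I*√6)/3) + 21)*156 = ((-9 + 2*8² - ⅔*8*(15 - I*√6)) + 21)*156 = ((-9 + 2*64 + (-80 + 16*I*√6/3)) + 21)*156 = ((-9 + 128 + (-80 + 16*I*√6/3)) + 21)*156 = ((39 + 16*I*√6/3) + 21)*156 = (60 + 16*I*√6/3)*156 = 9360 + 832*I*√6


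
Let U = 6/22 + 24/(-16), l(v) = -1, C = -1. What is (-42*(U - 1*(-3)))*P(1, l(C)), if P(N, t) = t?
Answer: 819/11 ≈ 74.455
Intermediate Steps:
U = -27/22 (U = 6*(1/22) + 24*(-1/16) = 3/11 - 3/2 = -27/22 ≈ -1.2273)
(-42*(U - 1*(-3)))*P(1, l(C)) = -42*(-27/22 - 1*(-3))*(-1) = -42*(-27/22 + 3)*(-1) = -42*39/22*(-1) = -819/11*(-1) = 819/11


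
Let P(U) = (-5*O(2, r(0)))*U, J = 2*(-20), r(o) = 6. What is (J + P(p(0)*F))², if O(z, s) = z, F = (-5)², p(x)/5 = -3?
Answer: 13764100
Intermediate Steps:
p(x) = -15 (p(x) = 5*(-3) = -15)
F = 25
J = -40
P(U) = -10*U (P(U) = (-5*2)*U = -10*U)
(J + P(p(0)*F))² = (-40 - (-150)*25)² = (-40 - 10*(-375))² = (-40 + 3750)² = 3710² = 13764100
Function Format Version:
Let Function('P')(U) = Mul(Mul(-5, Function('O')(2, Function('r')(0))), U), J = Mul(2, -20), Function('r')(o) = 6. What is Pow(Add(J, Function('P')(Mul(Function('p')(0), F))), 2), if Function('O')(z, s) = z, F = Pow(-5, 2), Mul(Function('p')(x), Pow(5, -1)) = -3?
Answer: 13764100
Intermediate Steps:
Function('p')(x) = -15 (Function('p')(x) = Mul(5, -3) = -15)
F = 25
J = -40
Function('P')(U) = Mul(-10, U) (Function('P')(U) = Mul(Mul(-5, 2), U) = Mul(-10, U))
Pow(Add(J, Function('P')(Mul(Function('p')(0), F))), 2) = Pow(Add(-40, Mul(-10, Mul(-15, 25))), 2) = Pow(Add(-40, Mul(-10, -375)), 2) = Pow(Add(-40, 3750), 2) = Pow(3710, 2) = 13764100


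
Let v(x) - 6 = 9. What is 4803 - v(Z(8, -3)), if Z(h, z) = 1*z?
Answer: 4788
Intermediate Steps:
Z(h, z) = z
v(x) = 15 (v(x) = 6 + 9 = 15)
4803 - v(Z(8, -3)) = 4803 - 1*15 = 4803 - 15 = 4788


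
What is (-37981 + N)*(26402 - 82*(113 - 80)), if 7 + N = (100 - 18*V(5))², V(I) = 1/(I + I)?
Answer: -16791435824/25 ≈ -6.7166e+8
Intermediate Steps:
V(I) = 1/(2*I)
N = 240906/25 (N = -7 + (100 - 9/5)² = -7 + (491/5)² = -7 + 241081/25 = 240906/25 ≈ 9636.2)
(-37981 + N)*(26402 - 82*(113 - 80)) = (-37981 + 240906/25)*(26402 - 82*(113 - 80)) = -708619*(26402 - 82*33)/25 = -708619*(26402 - 2706)/25 = -708619/25*23696 = -16791435824/25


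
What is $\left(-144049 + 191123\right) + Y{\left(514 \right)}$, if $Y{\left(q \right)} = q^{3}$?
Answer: $135843818$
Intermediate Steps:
$\left(-144049 + 191123\right) + Y{\left(514 \right)} = \left(-144049 + 191123\right) + 514^{3} = 47074 + 135796744 = 135843818$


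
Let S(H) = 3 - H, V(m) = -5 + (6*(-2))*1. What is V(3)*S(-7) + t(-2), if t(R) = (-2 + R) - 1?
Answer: -175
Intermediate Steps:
t(R) = -3 + R
V(m) = -17 (V(m) = -5 - 12*1 = -5 - 12 = -17)
V(3)*S(-7) + t(-2) = -17*(3 - 1*(-7)) + (-3 - 2) = -17*(3 + 7) - 5 = -17*10 - 5 = -170 - 5 = -175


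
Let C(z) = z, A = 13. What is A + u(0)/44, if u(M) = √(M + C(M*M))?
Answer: 13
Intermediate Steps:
u(M) = √(M + M²) (u(M) = √(M + M*M) = √(M + M²))
A + u(0)/44 = 13 + √(0*(1 + 0))/44 = 13 + √(0*1)*(1/44) = 13 + √0*(1/44) = 13 + 0*(1/44) = 13 + 0 = 13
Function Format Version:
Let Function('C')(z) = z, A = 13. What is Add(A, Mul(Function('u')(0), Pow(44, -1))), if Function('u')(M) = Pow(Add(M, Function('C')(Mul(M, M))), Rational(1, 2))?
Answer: 13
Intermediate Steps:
Function('u')(M) = Pow(Add(M, Pow(M, 2)), Rational(1, 2)) (Function('u')(M) = Pow(Add(M, Mul(M, M)), Rational(1, 2)) = Pow(Add(M, Pow(M, 2)), Rational(1, 2)))
Add(A, Mul(Function('u')(0), Pow(44, -1))) = Add(13, Mul(Pow(Mul(0, Add(1, 0)), Rational(1, 2)), Pow(44, -1))) = Add(13, Mul(Pow(Mul(0, 1), Rational(1, 2)), Rational(1, 44))) = Add(13, Mul(Pow(0, Rational(1, 2)), Rational(1, 44))) = Add(13, Mul(0, Rational(1, 44))) = Add(13, 0) = 13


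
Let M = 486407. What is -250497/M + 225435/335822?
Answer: 25530758511/163346171554 ≈ 0.15630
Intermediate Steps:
-250497/M + 225435/335822 = -250497/486407 + 225435/335822 = 25530758511/163346171554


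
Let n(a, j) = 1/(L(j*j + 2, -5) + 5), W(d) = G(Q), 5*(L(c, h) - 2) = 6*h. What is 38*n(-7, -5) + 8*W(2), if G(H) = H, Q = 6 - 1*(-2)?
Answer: 102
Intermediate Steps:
Q = 8 (Q = 6 + 2 = 8)
L(c, h) = 2 + 6*h/5 (L(c, h) = 2 + (6*h)/5 = 2 + 6*h/5)
W(d) = 8
n(a, j) = 1 (n(a, j) = 1/((2 + (6/5)*(-5)) + 5) = 1/((2 - 6) + 5) = 1/(-4 + 5) = 1/1 = 1)
38*n(-7, -5) + 8*W(2) = 38*1 + 8*8 = 38 + 64 = 102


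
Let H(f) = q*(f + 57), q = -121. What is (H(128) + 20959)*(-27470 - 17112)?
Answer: 63573932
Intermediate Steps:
H(f) = -6897 - 121*f (H(f) = -121*(f + 57) = -121*(57 + f) = -6897 - 121*f)
(H(128) + 20959)*(-27470 - 17112) = ((-6897 - 121*128) + 20959)*(-27470 - 17112) = ((-6897 - 15488) + 20959)*(-44582) = (-22385 + 20959)*(-44582) = -1426*(-44582) = 63573932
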